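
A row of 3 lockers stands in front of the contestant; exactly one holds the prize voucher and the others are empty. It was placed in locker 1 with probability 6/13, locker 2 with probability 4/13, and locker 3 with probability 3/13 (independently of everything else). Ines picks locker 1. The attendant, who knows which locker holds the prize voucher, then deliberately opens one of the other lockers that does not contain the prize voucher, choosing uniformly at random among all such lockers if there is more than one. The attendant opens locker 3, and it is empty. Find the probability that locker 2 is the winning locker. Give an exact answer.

4/7

Condition on the true location of the prize voucher.
If it is in locker 1 (prior 6/13): the attendant has 2 equally likely choices, so probability 1/2; weight (6/13)·(1/2) = 3/13.
If it is in locker 2 (prior 4/13): the attendant has no choice, probability 1; weight (4/13)·1 = 4/13.
If it is in locker 3 (prior 3/13): the attendant opened locker 3, so this case is ruled out; weight (3/13)·0 = 0.
The weights sum to 7/13.
So P(the prize voucher in locker 2 | the attendant opened locker 3) = (4/13) / (7/13) = 4/7.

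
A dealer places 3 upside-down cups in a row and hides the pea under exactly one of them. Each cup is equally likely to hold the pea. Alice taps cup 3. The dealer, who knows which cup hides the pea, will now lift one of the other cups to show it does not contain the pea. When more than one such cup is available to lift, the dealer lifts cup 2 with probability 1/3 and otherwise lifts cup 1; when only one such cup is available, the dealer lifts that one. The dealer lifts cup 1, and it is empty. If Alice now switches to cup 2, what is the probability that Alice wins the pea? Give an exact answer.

3/5

Consider each possible location of the pea in turn.
If it is under cup 1 (prior 1/3): the dealer opened cup 1, so this case is ruled out; weight (1/3)·0 = 0.
If it is under cup 2 (prior 1/3): only cup 1 is available, probability 1; weight (1/3)·1 = 1/3.
If it is under cup 3 (prior 1/3): cup 2 is available but not opened, probability 2/3; weight (1/3)·(2/3) = 2/9.
The weights sum to 5/9.
So P(the pea under cup 2 | the dealer opened cup 1) = (1/3) / (5/9) = 3/5.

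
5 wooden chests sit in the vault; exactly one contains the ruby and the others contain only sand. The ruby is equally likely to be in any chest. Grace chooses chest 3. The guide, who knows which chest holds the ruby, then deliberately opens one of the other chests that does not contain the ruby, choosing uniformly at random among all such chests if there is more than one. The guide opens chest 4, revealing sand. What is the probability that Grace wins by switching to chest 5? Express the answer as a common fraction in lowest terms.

4/15

Consider each possible location of the ruby in turn.
If it is in any of chests 1, 2, and 5 (prior 1/5 each): the guide has 3 equally likely choices, so probability 1/3; weight (1/5)·(1/3) = 1/15 each.
If it is in chest 3 (prior 1/5): the guide has 4 equally likely choices, so probability 1/4; weight (1/5)·(1/4) = 1/20.
If it is in chest 4 (prior 1/5): the guide opened chest 4, so this case is ruled out; weight (1/5)·0 = 0.
The weights sum to 1/4.
So P(the ruby in chest 5 | the guide opened chest 4) = (1/15) / (1/4) = 4/15.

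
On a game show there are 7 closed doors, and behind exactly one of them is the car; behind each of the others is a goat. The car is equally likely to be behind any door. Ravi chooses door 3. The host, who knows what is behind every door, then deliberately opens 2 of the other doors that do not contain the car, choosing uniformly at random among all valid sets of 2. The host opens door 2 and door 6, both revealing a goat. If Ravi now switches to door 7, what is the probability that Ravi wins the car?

3/14

Apply Bayes' rule, conditioning on where the car actually is.
If it is behind any of doors 1, 4, 5, and 7 (prior 1/7 each): the host has 10 equally likely choices, so probability 1/10; weight (1/7)·(1/10) = 1/70 each.
If it is behind either of doors 2 and 6 (prior 1/7 each): that door was opened and seen not to hold the prize — ruled out; weight (1/7)·0 = 0 each.
If it is behind door 3 (prior 1/7): the host has 15 equally likely choices, so probability 1/15; weight (1/7)·(1/15) = 1/105.
The weights sum to 1/15.
So P(the car behind door 7 | the host opened door 2 and door 6) = (1/70) / (1/15) = 3/14.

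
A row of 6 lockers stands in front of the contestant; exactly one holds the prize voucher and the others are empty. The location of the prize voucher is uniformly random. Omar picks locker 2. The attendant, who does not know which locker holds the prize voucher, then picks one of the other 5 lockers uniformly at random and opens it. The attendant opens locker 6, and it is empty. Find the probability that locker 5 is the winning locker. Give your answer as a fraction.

Apply Bayes' rule, conditioning on where the prize voucher actually is.
If it is in any of lockers 1, 2, 3, 4, and 5 (prior 1/6 each): the attendant picks locker 6 with probability 1/5 regardless, and it is not the prize; weight (1/6)·(1/5) = 1/30 each.
If it is in locker 6 (prior 1/6): the attendant opened locker 6, so this case is ruled out; weight (1/6)·0 = 0.
The weights sum to 1/6.
So P(the prize voucher in locker 5 | the attendant opened locker 6) = (1/30) / (1/6) = 1/5.

1/5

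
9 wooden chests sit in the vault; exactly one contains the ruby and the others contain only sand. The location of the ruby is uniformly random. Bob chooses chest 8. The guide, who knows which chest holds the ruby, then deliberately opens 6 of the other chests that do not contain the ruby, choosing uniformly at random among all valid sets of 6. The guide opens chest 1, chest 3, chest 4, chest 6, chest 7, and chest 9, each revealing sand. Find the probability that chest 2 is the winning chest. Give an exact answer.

4/9

Apply Bayes' rule, conditioning on where the ruby actually is.
If it is in any of chests 1, 3, 4, 6, 7, and 9 (prior 1/9 each): that chest was opened and seen not to hold the prize — ruled out; weight (1/9)·0 = 0 each.
If it is in either of chests 2 and 5 (prior 1/9 each): the guide has 7 equally likely choices, so probability 1/7; weight (1/9)·(1/7) = 1/63 each.
If it is in chest 8 (prior 1/9): the guide has 28 equally likely choices, so probability 1/28; weight (1/9)·(1/28) = 1/252.
The weights sum to 1/28.
So P(the ruby in chest 2 | the guide opened chest 1, chest 3, chest 4, chest 6, chest 7, and chest 9) = (1/63) / (1/28) = 4/9.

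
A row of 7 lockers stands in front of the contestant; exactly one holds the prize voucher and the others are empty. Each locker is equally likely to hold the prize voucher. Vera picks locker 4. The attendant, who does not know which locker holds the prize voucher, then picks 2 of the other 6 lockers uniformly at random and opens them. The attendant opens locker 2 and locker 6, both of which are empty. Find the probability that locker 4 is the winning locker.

1/5

Because the attendant chose which lockers to open without knowing where the prize voucher is, the choice is independent of the prize location. Learning that none of the 2 opened lockers holds the prize voucher simply rules out those 2 locations and leaves the remaining 5 lockers still equally likely by symmetry.
So P(the prize voucher in locker 4) = 1/5.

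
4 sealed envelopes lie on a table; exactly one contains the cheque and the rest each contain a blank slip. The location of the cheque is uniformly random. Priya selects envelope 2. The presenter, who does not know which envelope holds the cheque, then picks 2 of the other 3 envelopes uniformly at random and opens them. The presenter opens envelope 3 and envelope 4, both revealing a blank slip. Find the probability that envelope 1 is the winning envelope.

1/2

Because the presenter chose which envelopes to open without knowing where the cheque is, the choice is independent of the prize location. Learning that none of the 2 opened envelopes holds the cheque simply rules out those 2 locations and leaves the remaining 2 envelopes still equally likely by symmetry.
So P(the cheque in envelope 1) = 1/2.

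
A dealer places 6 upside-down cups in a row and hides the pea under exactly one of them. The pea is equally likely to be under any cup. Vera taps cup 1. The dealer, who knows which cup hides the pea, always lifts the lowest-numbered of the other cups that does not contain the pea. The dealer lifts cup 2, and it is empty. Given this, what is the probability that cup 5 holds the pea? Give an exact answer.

Condition on the true location of the pea.
If it is under any of cups 1, 3, 4, 5, and 6 (prior 1/6 each): cup 2 is the lowest-numbered option available, probability 1; weight (1/6)·1 = 1/6 each.
If it is under cup 2 (prior 1/6): the dealer opened cup 2, so this case is ruled out; weight (1/6)·0 = 0.
The weights sum to 5/6.
So P(the pea under cup 5 | the dealer opened cup 2) = (1/6) / (5/6) = 1/5.

1/5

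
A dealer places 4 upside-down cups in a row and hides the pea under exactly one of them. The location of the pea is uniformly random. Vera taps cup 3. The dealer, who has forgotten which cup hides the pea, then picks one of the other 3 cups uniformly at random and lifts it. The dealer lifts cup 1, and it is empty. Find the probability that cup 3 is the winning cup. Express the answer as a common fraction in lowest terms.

Because the dealer chose which cup to lift without knowing where the pea is, the choice is independent of the prize location. Learning that cup 1 does not hold the pea simply rules out that one location and leaves the remaining 3 cups still equally likely by symmetry.
So P(the pea under cup 3) = 1/3.

1/3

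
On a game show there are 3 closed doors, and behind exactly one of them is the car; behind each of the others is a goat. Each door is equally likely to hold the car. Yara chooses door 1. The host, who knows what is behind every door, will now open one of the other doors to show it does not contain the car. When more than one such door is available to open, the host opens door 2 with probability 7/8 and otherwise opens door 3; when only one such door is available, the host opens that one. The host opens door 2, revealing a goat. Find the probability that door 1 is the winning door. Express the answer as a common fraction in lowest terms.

7/15

Apply Bayes' rule, conditioning on where the car actually is.
If it is behind door 1 (prior 1/3): door 2 is available, opened with probability 7/8; weight (1/3)·(7/8) = 7/24.
If it is behind door 2 (prior 1/3): the host opened door 2, so this case is ruled out; weight (1/3)·0 = 0.
If it is behind door 3 (prior 1/3): only door 2 is available, probability 1; weight (1/3)·1 = 1/3.
The weights sum to 5/8.
So P(the car behind door 1 | the host opened door 2) = (7/24) / (5/8) = 7/15.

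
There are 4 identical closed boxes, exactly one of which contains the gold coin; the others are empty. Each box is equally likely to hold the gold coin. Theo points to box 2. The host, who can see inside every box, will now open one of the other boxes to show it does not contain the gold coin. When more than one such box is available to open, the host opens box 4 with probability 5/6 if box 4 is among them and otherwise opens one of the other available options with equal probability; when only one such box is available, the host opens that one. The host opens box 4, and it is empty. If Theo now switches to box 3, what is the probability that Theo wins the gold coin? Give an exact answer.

1/3

Condition on the true location of the gold coin.
If it is in any of boxes 1, 2, and 3 (prior 1/4 each): box 4 is available, opened with probability 5/6; weight (1/4)·(5/6) = 5/24 each.
If it is in box 4 (prior 1/4): the host opened box 4, so this case is ruled out; weight (1/4)·0 = 0.
The weights sum to 5/8.
So P(the gold coin in box 3 | the host opened box 4) = (5/24) / (5/8) = 1/3.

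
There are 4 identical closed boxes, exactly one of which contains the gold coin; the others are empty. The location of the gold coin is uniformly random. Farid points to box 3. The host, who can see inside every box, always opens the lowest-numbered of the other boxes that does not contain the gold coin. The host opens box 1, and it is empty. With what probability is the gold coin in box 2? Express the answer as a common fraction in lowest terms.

1/3

Consider each possible location of the gold coin in turn.
If it is in box 1 (prior 1/4): the host opened box 1, so this case is ruled out; weight (1/4)·0 = 0.
If it is in any of boxes 2, 3, and 4 (prior 1/4 each): box 1 is the lowest-numbered option available, probability 1; weight (1/4)·1 = 1/4 each.
The weights sum to 3/4.
So P(the gold coin in box 2 | the host opened box 1) = (1/4) / (3/4) = 1/3.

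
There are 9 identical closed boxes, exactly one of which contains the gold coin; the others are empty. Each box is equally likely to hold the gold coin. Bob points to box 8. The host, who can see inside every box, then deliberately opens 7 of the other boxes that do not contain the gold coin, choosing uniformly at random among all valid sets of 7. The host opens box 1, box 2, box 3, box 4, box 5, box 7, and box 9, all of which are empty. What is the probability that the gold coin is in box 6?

Apply Bayes' rule, conditioning on where the gold coin actually is.
If it is in any of boxes 1, 2, 3, 4, 5, 7, and 9 (prior 1/9 each): that box was opened and seen not to hold the prize — ruled out; weight (1/9)·0 = 0 each.
If it is in box 6 (prior 1/9): the host has no choice, probability 1; weight (1/9)·1 = 1/9.
If it is in box 8 (prior 1/9): the host has 8 equally likely choices, so probability 1/8; weight (1/9)·(1/8) = 1/72.
The weights sum to 1/8.
So P(the gold coin in box 6 | the host opened box 1, box 2, box 3, box 4, box 5, box 7, and box 9) = (1/9) / (1/8) = 8/9.

8/9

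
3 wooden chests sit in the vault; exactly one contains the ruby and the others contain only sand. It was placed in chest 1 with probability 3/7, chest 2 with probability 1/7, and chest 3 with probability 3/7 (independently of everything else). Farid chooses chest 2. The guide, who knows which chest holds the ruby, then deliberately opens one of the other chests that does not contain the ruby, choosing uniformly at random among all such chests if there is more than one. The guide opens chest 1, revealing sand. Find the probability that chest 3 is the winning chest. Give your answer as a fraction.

Consider each possible location of the ruby in turn.
If it is in chest 1 (prior 3/7): the guide opened chest 1, so this case is ruled out; weight (3/7)·0 = 0.
If it is in chest 2 (prior 1/7): the guide has 2 equally likely choices, so probability 1/2; weight (1/7)·(1/2) = 1/14.
If it is in chest 3 (prior 3/7): the guide has no choice, probability 1; weight (3/7)·1 = 3/7.
The weights sum to 1/2.
So P(the ruby in chest 3 | the guide opened chest 1) = (3/7) / (1/2) = 6/7.

6/7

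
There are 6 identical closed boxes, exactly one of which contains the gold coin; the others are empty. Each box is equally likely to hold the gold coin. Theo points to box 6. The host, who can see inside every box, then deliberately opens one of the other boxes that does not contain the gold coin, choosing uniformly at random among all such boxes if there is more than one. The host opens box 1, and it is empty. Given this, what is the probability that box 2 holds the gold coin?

Apply Bayes' rule, conditioning on where the gold coin actually is.
If it is in box 1 (prior 1/6): the host opened box 1, so this case is ruled out; weight (1/6)·0 = 0.
If it is in any of boxes 2, 3, 4, and 5 (prior 1/6 each): the host has 4 equally likely choices, so probability 1/4; weight (1/6)·(1/4) = 1/24 each.
If it is in box 6 (prior 1/6): the host has 5 equally likely choices, so probability 1/5; weight (1/6)·(1/5) = 1/30.
The weights sum to 1/5.
So P(the gold coin in box 2 | the host opened box 1) = (1/24) / (1/5) = 5/24.

5/24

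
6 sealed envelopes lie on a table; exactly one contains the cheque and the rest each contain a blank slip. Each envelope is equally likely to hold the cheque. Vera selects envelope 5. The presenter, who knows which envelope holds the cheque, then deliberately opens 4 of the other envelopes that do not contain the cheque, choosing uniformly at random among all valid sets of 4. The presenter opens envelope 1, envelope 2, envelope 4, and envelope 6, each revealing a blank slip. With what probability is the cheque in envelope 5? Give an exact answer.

1/6

Consider each possible location of the cheque in turn.
If it is in any of envelopes 1, 2, 4, and 6 (prior 1/6 each): that envelope was opened and seen not to hold the prize — ruled out; weight (1/6)·0 = 0 each.
If it is in envelope 3 (prior 1/6): the presenter has no choice, probability 1; weight (1/6)·1 = 1/6.
If it is in envelope 5 (prior 1/6): the presenter has 5 equally likely choices, so probability 1/5; weight (1/6)·(1/5) = 1/30.
The weights sum to 1/5.
So P(the cheque in envelope 5 | the presenter opened envelope 1, envelope 2, envelope 4, and envelope 6) = (1/30) / (1/5) = 1/6.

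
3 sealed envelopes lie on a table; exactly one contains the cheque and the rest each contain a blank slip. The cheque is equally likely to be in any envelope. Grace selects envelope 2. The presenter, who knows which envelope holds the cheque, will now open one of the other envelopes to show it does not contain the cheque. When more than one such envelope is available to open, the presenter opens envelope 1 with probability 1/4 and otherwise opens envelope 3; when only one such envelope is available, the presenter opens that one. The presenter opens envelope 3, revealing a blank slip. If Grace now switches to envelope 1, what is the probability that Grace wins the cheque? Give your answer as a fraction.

4/7

Consider each possible location of the cheque in turn.
If it is in envelope 1 (prior 1/3): only envelope 3 is available, probability 1; weight (1/3)·1 = 1/3.
If it is in envelope 2 (prior 1/3): envelope 1 is available but not opened, probability 3/4; weight (1/3)·(3/4) = 1/4.
If it is in envelope 3 (prior 1/3): the presenter opened envelope 3, so this case is ruled out; weight (1/3)·0 = 0.
The weights sum to 7/12.
So P(the cheque in envelope 1 | the presenter opened envelope 3) = (1/3) / (7/12) = 4/7.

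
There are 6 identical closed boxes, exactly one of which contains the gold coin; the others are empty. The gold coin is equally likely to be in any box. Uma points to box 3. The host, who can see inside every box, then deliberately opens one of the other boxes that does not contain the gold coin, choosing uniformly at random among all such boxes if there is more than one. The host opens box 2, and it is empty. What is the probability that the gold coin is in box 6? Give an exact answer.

5/24

Apply Bayes' rule, conditioning on where the gold coin actually is.
If it is in any of boxes 1, 4, 5, and 6 (prior 1/6 each): the host has 4 equally likely choices, so probability 1/4; weight (1/6)·(1/4) = 1/24 each.
If it is in box 2 (prior 1/6): the host opened box 2, so this case is ruled out; weight (1/6)·0 = 0.
If it is in box 3 (prior 1/6): the host has 5 equally likely choices, so probability 1/5; weight (1/6)·(1/5) = 1/30.
The weights sum to 1/5.
So P(the gold coin in box 6 | the host opened box 2) = (1/24) / (1/5) = 5/24.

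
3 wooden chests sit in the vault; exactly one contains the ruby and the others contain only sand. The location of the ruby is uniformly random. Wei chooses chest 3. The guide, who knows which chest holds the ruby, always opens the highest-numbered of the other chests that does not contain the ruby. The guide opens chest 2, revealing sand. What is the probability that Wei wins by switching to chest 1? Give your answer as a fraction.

1/2

Condition on the true location of the ruby.
If it is in either of chests 1 and 3 (prior 1/3 each): chest 2 is the highest-numbered option available, probability 1; weight (1/3)·1 = 1/3 each.
If it is in chest 2 (prior 1/3): the guide opened chest 2, so this case is ruled out; weight (1/3)·0 = 0.
The weights sum to 2/3.
So P(the ruby in chest 1 | the guide opened chest 2) = (1/3) / (2/3) = 1/2.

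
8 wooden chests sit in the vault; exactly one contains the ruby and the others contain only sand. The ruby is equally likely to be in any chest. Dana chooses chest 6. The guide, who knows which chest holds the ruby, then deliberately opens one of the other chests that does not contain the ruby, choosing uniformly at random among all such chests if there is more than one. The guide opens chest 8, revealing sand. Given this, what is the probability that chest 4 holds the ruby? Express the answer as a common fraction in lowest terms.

Consider each possible location of the ruby in turn.
If it is in any of chests 1, 2, 3, 4, 5, and 7 (prior 1/8 each): the guide has 6 equally likely choices, so probability 1/6; weight (1/8)·(1/6) = 1/48 each.
If it is in chest 6 (prior 1/8): the guide has 7 equally likely choices, so probability 1/7; weight (1/8)·(1/7) = 1/56.
If it is in chest 8 (prior 1/8): the guide opened chest 8, so this case is ruled out; weight (1/8)·0 = 0.
The weights sum to 1/7.
So P(the ruby in chest 4 | the guide opened chest 8) = (1/48) / (1/7) = 7/48.

7/48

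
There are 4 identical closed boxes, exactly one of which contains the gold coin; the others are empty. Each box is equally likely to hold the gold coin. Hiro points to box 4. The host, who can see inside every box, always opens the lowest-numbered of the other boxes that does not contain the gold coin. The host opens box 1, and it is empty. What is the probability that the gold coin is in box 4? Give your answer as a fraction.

Consider each possible location of the gold coin in turn.
If it is in box 1 (prior 1/4): the host opened box 1, so this case is ruled out; weight (1/4)·0 = 0.
If it is in any of boxes 2, 3, and 4 (prior 1/4 each): box 1 is the lowest-numbered option available, probability 1; weight (1/4)·1 = 1/4 each.
The weights sum to 3/4.
So P(the gold coin in box 4 | the host opened box 1) = (1/4) / (3/4) = 1/3.

1/3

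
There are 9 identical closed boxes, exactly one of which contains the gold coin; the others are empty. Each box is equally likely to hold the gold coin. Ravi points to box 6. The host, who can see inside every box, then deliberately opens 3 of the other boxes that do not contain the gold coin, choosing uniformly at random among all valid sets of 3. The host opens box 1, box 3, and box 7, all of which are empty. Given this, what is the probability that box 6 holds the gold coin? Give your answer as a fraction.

1/9

Condition on the true location of the gold coin.
If it is in any of boxes 1, 3, and 7 (prior 1/9 each): that box was opened and seen not to hold the prize — ruled out; weight (1/9)·0 = 0 each.
If it is in any of boxes 2, 4, 5, 8, and 9 (prior 1/9 each): the host has 35 equally likely choices, so probability 1/35; weight (1/9)·(1/35) = 1/315 each.
If it is in box 6 (prior 1/9): the host has 56 equally likely choices, so probability 1/56; weight (1/9)·(1/56) = 1/504.
The weights sum to 1/56.
So P(the gold coin in box 6 | the host opened box 1, box 3, and box 7) = (1/504) / (1/56) = 1/9.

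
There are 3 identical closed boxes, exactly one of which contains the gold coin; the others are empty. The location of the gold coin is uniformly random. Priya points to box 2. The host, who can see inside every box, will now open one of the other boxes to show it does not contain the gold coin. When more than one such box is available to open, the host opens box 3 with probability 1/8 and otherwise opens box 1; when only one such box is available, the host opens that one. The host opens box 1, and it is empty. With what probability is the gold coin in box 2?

Condition on the true location of the gold coin.
If it is in box 1 (prior 1/3): the host opened box 1, so this case is ruled out; weight (1/3)·0 = 0.
If it is in box 2 (prior 1/3): box 3 is available but not opened, probability 7/8; weight (1/3)·(7/8) = 7/24.
If it is in box 3 (prior 1/3): only box 1 is available, probability 1; weight (1/3)·1 = 1/3.
The weights sum to 5/8.
So P(the gold coin in box 2 | the host opened box 1) = (7/24) / (5/8) = 7/15.

7/15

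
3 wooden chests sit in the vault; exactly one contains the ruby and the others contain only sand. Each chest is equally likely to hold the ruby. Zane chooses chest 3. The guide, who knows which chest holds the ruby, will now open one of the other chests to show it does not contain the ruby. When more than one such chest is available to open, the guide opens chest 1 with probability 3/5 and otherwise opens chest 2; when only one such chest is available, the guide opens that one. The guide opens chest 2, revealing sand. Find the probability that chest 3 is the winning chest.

2/7

Condition on the true location of the ruby.
If it is in chest 1 (prior 1/3): only chest 2 is available, probability 1; weight (1/3)·1 = 1/3.
If it is in chest 2 (prior 1/3): the guide opened chest 2, so this case is ruled out; weight (1/3)·0 = 0.
If it is in chest 3 (prior 1/3): chest 1 is available but not opened, probability 2/5; weight (1/3)·(2/5) = 2/15.
The weights sum to 7/15.
So P(the ruby in chest 3 | the guide opened chest 2) = (2/15) / (7/15) = 2/7.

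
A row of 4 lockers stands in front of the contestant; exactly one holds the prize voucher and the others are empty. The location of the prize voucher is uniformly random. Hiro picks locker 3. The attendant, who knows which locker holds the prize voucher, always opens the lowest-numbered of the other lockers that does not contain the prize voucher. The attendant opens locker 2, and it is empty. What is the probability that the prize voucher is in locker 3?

0

Apply Bayes' rule, conditioning on where the prize voucher actually is.
If it is in locker 1 (prior 1/4): locker 2 is the lowest-numbered option available, probability 1; weight (1/4)·1 = 1/4.
If it is in locker 2 (prior 1/4): the attendant opened locker 2, so this case is ruled out; weight (1/4)·0 = 0.
If it is in either of lockers 3 and 4 (prior 1/4 each): the attendant would have opened locker 1 instead, probability 0; weight (1/4)·0 = 0 each.
The weights sum to 1/4.
So P(the prize voucher in locker 3 | the attendant opened locker 2) = 0 / (1/4) = 0.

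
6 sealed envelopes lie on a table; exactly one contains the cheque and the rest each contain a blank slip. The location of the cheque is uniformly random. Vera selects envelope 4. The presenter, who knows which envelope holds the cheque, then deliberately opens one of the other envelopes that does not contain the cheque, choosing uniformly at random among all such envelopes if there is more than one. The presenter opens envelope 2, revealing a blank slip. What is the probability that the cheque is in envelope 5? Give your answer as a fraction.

5/24

Apply Bayes' rule, conditioning on where the cheque actually is.
If it is in any of envelopes 1, 3, 5, and 6 (prior 1/6 each): the presenter has 4 equally likely choices, so probability 1/4; weight (1/6)·(1/4) = 1/24 each.
If it is in envelope 2 (prior 1/6): the presenter opened envelope 2, so this case is ruled out; weight (1/6)·0 = 0.
If it is in envelope 4 (prior 1/6): the presenter has 5 equally likely choices, so probability 1/5; weight (1/6)·(1/5) = 1/30.
The weights sum to 1/5.
So P(the cheque in envelope 5 | the presenter opened envelope 2) = (1/24) / (1/5) = 5/24.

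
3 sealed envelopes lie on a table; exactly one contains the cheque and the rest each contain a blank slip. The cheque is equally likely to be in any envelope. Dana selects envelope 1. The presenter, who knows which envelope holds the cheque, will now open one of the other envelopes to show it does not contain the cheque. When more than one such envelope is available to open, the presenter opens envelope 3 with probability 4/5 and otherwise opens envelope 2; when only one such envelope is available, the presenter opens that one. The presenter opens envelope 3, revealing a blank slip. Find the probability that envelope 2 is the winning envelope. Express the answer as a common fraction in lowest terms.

Consider each possible location of the cheque in turn.
If it is in envelope 1 (prior 1/3): envelope 3 is available, opened with probability 4/5; weight (1/3)·(4/5) = 4/15.
If it is in envelope 2 (prior 1/3): only envelope 3 is available, probability 1; weight (1/3)·1 = 1/3.
If it is in envelope 3 (prior 1/3): the presenter opened envelope 3, so this case is ruled out; weight (1/3)·0 = 0.
The weights sum to 3/5.
So P(the cheque in envelope 2 | the presenter opened envelope 3) = (1/3) / (3/5) = 5/9.

5/9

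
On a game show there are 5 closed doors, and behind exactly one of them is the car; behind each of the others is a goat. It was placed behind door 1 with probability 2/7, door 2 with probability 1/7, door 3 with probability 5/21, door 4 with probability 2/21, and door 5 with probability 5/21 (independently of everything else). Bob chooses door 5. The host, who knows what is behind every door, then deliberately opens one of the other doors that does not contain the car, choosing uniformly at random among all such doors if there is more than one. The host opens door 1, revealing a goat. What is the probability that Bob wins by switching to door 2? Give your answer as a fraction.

12/55

Condition on the true location of the car.
If it is behind door 1 (prior 2/7): the host opened door 1, so this case is ruled out; weight (2/7)·0 = 0.
If it is behind door 2 (prior 1/7): the host has 3 equally likely choices, so probability 1/3; weight (1/7)·(1/3) = 1/21.
If it is behind door 3 (prior 5/21): the host has 3 equally likely choices, so probability 1/3; weight (5/21)·(1/3) = 5/63.
If it is behind door 4 (prior 2/21): the host has 3 equally likely choices, so probability 1/3; weight (2/21)·(1/3) = 2/63.
If it is behind door 5 (prior 5/21): the host has 4 equally likely choices, so probability 1/4; weight (5/21)·(1/4) = 5/84.
The weights sum to 55/252.
So P(the car behind door 2 | the host opened door 1) = (1/21) / (55/252) = 12/55.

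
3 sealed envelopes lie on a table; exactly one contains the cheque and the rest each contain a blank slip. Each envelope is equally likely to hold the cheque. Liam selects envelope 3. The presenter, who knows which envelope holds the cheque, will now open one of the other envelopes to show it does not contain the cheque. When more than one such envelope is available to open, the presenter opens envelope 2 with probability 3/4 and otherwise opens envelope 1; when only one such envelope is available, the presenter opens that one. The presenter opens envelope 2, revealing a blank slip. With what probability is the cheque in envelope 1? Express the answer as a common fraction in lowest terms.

Apply Bayes' rule, conditioning on where the cheque actually is.
If it is in envelope 1 (prior 1/3): only envelope 2 is available, probability 1; weight (1/3)·1 = 1/3.
If it is in envelope 2 (prior 1/3): the presenter opened envelope 2, so this case is ruled out; weight (1/3)·0 = 0.
If it is in envelope 3 (prior 1/3): envelope 2 is available, opened with probability 3/4; weight (1/3)·(3/4) = 1/4.
The weights sum to 7/12.
So P(the cheque in envelope 1 | the presenter opened envelope 2) = (1/3) / (7/12) = 4/7.

4/7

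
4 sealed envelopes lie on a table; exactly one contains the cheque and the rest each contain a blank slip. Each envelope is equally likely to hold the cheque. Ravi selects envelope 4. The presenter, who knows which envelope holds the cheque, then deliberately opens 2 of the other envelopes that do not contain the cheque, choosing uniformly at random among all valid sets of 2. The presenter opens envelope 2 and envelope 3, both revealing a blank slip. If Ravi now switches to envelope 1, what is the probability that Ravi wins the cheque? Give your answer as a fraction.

3/4

Consider each possible location of the cheque in turn.
If it is in envelope 1 (prior 1/4): the presenter has no choice, probability 1; weight (1/4)·1 = 1/4.
If it is in either of envelopes 2 and 3 (prior 1/4 each): that envelope was opened and seen not to hold the prize — ruled out; weight (1/4)·0 = 0 each.
If it is in envelope 4 (prior 1/4): the presenter has 3 equally likely choices, so probability 1/3; weight (1/4)·(1/3) = 1/12.
The weights sum to 1/3.
So P(the cheque in envelope 1 | the presenter opened envelope 2 and envelope 3) = (1/4) / (1/3) = 3/4.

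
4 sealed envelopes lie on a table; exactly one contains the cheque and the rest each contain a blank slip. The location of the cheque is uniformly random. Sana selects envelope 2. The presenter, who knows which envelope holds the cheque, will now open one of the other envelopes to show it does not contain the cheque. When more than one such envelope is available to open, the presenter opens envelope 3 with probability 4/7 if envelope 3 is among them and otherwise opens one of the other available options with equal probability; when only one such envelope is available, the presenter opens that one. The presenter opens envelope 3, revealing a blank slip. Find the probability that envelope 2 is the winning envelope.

Apply Bayes' rule, conditioning on where the cheque actually is.
If it is in any of envelopes 1, 2, and 4 (prior 1/4 each): envelope 3 is available, opened with probability 4/7; weight (1/4)·(4/7) = 1/7 each.
If it is in envelope 3 (prior 1/4): the presenter opened envelope 3, so this case is ruled out; weight (1/4)·0 = 0.
The weights sum to 3/7.
So P(the cheque in envelope 2 | the presenter opened envelope 3) = (1/7) / (3/7) = 1/3.

1/3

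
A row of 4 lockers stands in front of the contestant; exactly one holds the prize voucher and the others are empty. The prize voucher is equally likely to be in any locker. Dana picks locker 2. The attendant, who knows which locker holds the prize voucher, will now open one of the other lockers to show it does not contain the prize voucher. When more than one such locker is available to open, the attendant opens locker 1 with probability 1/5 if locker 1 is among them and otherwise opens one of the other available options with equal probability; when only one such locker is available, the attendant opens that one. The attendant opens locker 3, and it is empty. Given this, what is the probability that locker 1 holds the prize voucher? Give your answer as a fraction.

Condition on the true location of the prize voucher.
If it is in locker 1 (prior 1/4): locker 1 holds the prize so is unavailable; the attendant chooses uniformly among the 2 others, probability 1/2; weight (1/4)·(1/2) = 1/8.
If it is in locker 2 (prior 1/4): locker 1 is available but not opened; locker 3 gets probability (1 − 1/5)/2 = 2/5; weight (1/4)·(2/5) = 1/10.
If it is in locker 3 (prior 1/4): the attendant opened locker 3, so this case is ruled out; weight (1/4)·0 = 0.
If it is in locker 4 (prior 1/4): locker 1 is available but not opened, probability 4/5; weight (1/4)·(4/5) = 1/5.
The weights sum to 17/40.
So P(the prize voucher in locker 1 | the attendant opened locker 3) = (1/8) / (17/40) = 5/17.

5/17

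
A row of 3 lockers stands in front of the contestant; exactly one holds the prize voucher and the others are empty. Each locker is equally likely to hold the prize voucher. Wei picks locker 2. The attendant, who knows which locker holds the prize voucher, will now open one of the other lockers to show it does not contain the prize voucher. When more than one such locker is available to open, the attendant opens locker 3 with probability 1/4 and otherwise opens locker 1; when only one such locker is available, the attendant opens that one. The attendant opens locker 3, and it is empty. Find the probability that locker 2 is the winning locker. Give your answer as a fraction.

Consider each possible location of the prize voucher in turn.
If it is in locker 1 (prior 1/3): only locker 3 is available, probability 1; weight (1/3)·1 = 1/3.
If it is in locker 2 (prior 1/3): locker 3 is available, opened with probability 1/4; weight (1/3)·(1/4) = 1/12.
If it is in locker 3 (prior 1/3): the attendant opened locker 3, so this case is ruled out; weight (1/3)·0 = 0.
The weights sum to 5/12.
So P(the prize voucher in locker 2 | the attendant opened locker 3) = (1/12) / (5/12) = 1/5.

1/5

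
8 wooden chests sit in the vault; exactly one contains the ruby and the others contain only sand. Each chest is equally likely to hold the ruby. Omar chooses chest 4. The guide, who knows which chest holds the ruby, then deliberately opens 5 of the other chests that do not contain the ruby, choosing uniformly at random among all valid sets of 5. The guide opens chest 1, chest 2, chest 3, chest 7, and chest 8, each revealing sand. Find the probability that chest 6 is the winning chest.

Consider each possible location of the ruby in turn.
If it is in any of chests 1, 2, 3, 7, and 8 (prior 1/8 each): that chest was opened and seen not to hold the prize — ruled out; weight (1/8)·0 = 0 each.
If it is in chest 4 (prior 1/8): the guide has 21 equally likely choices, so probability 1/21; weight (1/8)·(1/21) = 1/168.
If it is in either of chests 5 and 6 (prior 1/8 each): the guide has 6 equally likely choices, so probability 1/6; weight (1/8)·(1/6) = 1/48 each.
The weights sum to 1/21.
So P(the ruby in chest 6 | the guide opened chest 1, chest 2, chest 3, chest 7, and chest 8) = (1/48) / (1/21) = 7/16.

7/16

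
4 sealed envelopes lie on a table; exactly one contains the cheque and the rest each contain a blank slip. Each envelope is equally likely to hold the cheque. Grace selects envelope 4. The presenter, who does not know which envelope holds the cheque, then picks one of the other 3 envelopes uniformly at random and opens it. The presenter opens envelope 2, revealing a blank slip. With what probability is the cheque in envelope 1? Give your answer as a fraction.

1/3

Apply Bayes' rule, conditioning on where the cheque actually is.
If it is in any of envelopes 1, 3, and 4 (prior 1/4 each): the presenter picks envelope 2 with probability 1/3 regardless, and it is not the prize; weight (1/4)·(1/3) = 1/12 each.
If it is in envelope 2 (prior 1/4): the presenter opened envelope 2, so this case is ruled out; weight (1/4)·0 = 0.
The weights sum to 1/4.
So P(the cheque in envelope 1 | the presenter opened envelope 2) = (1/12) / (1/4) = 1/3.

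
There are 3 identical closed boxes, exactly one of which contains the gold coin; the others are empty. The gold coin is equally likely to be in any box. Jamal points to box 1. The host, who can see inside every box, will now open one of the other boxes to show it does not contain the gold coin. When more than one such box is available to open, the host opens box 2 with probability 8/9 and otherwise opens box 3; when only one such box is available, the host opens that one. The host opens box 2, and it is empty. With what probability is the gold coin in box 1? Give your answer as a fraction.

8/17

Apply Bayes' rule, conditioning on where the gold coin actually is.
If it is in box 1 (prior 1/3): box 2 is available, opened with probability 8/9; weight (1/3)·(8/9) = 8/27.
If it is in box 2 (prior 1/3): the host opened box 2, so this case is ruled out; weight (1/3)·0 = 0.
If it is in box 3 (prior 1/3): only box 2 is available, probability 1; weight (1/3)·1 = 1/3.
The weights sum to 17/27.
So P(the gold coin in box 1 | the host opened box 2) = (8/27) / (17/27) = 8/17.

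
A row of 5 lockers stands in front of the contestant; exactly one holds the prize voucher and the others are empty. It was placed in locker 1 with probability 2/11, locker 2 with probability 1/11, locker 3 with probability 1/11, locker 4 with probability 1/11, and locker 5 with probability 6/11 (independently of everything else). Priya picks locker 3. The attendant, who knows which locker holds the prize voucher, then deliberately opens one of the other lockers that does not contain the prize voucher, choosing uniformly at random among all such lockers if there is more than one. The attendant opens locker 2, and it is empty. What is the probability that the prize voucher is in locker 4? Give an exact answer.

4/39

Consider each possible location of the prize voucher in turn.
If it is in locker 1 (prior 2/11): the attendant has 3 equally likely choices, so probability 1/3; weight (2/11)·(1/3) = 2/33.
If it is in locker 2 (prior 1/11): the attendant opened locker 2, so this case is ruled out; weight (1/11)·0 = 0.
If it is in locker 3 (prior 1/11): the attendant has 4 equally likely choices, so probability 1/4; weight (1/11)·(1/4) = 1/44.
If it is in locker 4 (prior 1/11): the attendant has 3 equally likely choices, so probability 1/3; weight (1/11)·(1/3) = 1/33.
If it is in locker 5 (prior 6/11): the attendant has 3 equally likely choices, so probability 1/3; weight (6/11)·(1/3) = 2/11.
The weights sum to 13/44.
So P(the prize voucher in locker 4 | the attendant opened locker 2) = (1/33) / (13/44) = 4/39.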